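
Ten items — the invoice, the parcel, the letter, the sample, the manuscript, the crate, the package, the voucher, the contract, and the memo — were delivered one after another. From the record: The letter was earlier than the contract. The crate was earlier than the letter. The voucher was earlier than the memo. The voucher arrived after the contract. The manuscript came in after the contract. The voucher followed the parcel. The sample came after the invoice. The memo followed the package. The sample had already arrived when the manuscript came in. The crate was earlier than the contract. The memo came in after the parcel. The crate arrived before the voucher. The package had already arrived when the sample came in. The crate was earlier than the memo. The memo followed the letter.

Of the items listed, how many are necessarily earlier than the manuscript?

Directly stated before the manuscript: the contract and the sample.
The crate reaches the manuscript via the crate → the contract → the manuscript.
The invoice reaches the manuscript via the invoice → the sample → the manuscript.
The letter reaches the manuscript via the letter → the contract → the manuscript.
Likewise the package reaches the manuscript by chaining the stated constraints.
No chain forces the parcel (or any of the others) ahead of the manuscript.
That's the contract, the crate, the invoice, the letter, the package, and the sample — 6 in all.

6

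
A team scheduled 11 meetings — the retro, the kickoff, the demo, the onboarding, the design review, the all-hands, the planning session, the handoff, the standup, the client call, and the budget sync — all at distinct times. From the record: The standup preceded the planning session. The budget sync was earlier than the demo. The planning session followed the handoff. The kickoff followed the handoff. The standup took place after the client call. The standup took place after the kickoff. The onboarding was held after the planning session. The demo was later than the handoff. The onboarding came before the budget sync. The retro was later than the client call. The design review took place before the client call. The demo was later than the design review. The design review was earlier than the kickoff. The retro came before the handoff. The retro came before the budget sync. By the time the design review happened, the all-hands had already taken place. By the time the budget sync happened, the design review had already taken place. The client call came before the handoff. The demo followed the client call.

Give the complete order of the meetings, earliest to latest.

the all-hands, the design review, the client call, the retro, the handoff, the kickoff, the standup, the planning session, the onboarding, the budget sync, the demo

The constraints fix every adjacent pair, so only one ordering works:
the all-hands → the design review → the client call → the retro → the handoff → the kickoff → the standup → the planning session → the onboarding → the budget sync → the demo.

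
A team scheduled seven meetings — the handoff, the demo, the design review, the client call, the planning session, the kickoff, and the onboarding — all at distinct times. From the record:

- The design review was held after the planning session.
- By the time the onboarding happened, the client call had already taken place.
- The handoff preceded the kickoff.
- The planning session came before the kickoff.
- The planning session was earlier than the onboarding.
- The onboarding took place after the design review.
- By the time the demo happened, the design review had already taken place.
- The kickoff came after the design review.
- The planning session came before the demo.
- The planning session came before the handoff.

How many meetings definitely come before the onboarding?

3

Directly stated before the onboarding: the client call, the design review, and the planning session.
That's the client call, the design review, and the planning session — 3 in all.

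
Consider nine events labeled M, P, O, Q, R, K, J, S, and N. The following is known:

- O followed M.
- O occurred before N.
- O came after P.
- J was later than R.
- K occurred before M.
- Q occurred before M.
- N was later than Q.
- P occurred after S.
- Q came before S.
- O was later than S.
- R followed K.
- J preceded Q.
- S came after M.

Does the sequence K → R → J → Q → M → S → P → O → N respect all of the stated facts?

yes

Check each stated constraint against the proposed order — e.g. K is ahead of M; Q is ahead of N. Every pair is in the required order; nothing is violated.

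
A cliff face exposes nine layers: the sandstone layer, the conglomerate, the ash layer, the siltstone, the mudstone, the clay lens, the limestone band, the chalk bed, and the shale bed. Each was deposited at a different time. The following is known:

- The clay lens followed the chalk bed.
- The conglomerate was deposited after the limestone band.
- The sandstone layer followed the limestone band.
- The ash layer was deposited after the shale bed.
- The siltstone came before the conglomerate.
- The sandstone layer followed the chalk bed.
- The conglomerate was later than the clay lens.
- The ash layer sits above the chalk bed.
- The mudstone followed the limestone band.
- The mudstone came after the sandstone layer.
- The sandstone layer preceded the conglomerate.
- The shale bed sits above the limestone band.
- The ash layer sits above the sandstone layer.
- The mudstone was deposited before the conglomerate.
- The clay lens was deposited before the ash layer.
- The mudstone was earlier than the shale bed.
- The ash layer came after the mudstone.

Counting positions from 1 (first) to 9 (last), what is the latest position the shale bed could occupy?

8

The shale bed must come before the ash layer — 1 layer forced after it.
Everything else can be placed before the shale bed in some valid order, so the shale bed can sit as late as position 9 − 1 = 8.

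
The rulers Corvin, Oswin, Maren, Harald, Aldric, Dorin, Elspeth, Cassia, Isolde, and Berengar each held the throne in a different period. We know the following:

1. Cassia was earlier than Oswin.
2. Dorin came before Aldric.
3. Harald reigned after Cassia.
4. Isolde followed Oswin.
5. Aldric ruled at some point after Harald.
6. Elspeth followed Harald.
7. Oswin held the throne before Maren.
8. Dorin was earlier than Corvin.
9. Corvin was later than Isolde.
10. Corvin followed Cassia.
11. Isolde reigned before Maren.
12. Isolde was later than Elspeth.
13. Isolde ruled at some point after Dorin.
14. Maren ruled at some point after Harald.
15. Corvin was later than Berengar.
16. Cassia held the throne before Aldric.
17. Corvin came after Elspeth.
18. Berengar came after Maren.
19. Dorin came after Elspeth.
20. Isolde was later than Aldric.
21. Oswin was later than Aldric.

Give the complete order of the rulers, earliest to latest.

Cassia, Harald, Elspeth, Dorin, Aldric, Oswin, Isolde, Maren, Berengar, Corvin

The constraints fix every adjacent pair, so only one ordering works:
Cassia → Harald → Elspeth → Dorin → Aldric → Oswin → Isolde → Maren → Berengar → Corvin.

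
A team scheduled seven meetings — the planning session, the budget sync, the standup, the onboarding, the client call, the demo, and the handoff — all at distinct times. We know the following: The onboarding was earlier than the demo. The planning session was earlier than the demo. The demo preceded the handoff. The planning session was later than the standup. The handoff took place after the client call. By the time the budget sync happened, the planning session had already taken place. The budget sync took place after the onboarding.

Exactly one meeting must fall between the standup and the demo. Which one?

the planning session

Tracing the constraints gives the standup → the planning session → the demo, so the planning session sits after the standup and before the demo.
No other meeting is forced both after the standup and before the demo.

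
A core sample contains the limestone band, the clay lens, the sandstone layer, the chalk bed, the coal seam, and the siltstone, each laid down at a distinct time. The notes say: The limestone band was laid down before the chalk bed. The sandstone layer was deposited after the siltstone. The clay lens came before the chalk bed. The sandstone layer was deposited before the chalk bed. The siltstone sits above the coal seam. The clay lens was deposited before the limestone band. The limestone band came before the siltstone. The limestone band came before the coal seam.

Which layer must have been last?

Every other layer has a chain of constraints placing it before the chalk bed, so the chalk bed is last.

the chalk bed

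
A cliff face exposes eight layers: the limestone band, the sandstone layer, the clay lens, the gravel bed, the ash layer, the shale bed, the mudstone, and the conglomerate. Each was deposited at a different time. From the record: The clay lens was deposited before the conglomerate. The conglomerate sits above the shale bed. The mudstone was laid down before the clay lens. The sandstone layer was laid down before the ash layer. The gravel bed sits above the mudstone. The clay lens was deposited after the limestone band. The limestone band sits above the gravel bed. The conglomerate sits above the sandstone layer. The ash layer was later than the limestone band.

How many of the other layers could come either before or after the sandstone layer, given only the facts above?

Forced after the sandstone layer: the ash layer and the conglomerate.
That leaves the clay lens, the gravel bed, the limestone band, the mudstone, and the shale bed with no forced order relative to the sandstone layer — 5.

5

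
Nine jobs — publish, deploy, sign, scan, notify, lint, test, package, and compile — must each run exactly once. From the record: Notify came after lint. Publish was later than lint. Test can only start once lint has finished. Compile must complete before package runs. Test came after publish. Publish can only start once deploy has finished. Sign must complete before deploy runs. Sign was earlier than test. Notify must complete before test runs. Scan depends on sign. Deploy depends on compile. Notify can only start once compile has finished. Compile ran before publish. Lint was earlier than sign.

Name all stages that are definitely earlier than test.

Directly stated before test: lint, notify, publish, and sign.
Compile reaches test via compile → notify → test.
Deploy reaches test via deploy → publish → test.

compile, deploy, lint, notify, publish, sign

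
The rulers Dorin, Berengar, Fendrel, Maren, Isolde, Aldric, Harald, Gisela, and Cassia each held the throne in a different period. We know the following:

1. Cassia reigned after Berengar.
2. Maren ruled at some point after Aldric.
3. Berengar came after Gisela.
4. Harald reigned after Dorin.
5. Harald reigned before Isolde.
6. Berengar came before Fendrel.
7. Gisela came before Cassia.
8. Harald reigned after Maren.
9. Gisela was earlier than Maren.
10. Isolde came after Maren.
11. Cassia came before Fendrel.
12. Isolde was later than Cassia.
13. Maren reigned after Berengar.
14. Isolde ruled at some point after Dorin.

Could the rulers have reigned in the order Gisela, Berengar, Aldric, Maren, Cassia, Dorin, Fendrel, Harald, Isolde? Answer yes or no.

Check each stated constraint against the proposed order — e.g. Berengar is ahead of Fendrel; Maren is ahead of Isolde. Every pair is in the required order; nothing is violated.

yes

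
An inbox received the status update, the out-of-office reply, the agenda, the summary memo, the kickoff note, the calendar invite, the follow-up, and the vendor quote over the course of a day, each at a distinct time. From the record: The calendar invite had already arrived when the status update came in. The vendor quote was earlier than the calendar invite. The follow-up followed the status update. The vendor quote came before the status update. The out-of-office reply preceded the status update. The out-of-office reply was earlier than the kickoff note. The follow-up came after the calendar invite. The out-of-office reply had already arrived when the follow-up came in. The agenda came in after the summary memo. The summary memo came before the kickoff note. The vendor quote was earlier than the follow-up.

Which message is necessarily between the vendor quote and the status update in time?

the calendar invite

Tracing the constraints gives the vendor quote → the calendar invite → the status update, so the calendar invite sits after the vendor quote and before the status update.
No other message is forced both after the vendor quote and before the status update.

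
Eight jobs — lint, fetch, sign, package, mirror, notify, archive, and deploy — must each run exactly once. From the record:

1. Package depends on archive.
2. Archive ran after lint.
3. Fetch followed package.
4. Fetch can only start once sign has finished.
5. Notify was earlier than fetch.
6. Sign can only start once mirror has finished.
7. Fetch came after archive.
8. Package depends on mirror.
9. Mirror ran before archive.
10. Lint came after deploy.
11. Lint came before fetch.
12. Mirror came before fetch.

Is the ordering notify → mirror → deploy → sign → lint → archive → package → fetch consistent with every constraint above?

yes

Check each stated constraint against the proposed order — e.g. mirror is ahead of fetch; notify is ahead of fetch. Every pair is in the required order; nothing is violated.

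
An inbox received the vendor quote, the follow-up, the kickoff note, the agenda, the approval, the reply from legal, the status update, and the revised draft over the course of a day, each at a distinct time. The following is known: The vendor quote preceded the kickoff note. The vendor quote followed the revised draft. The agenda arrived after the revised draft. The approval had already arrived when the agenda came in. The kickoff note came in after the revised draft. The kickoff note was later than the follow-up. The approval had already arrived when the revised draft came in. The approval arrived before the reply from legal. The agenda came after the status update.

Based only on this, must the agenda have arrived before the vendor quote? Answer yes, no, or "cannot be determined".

No chain of stated constraints runs from the agenda to the vendor quote, and none runs from the vendor quote to the agenda either.
So the relative order of the agenda and the vendor quote is not fixed by the given facts.

cannot be determined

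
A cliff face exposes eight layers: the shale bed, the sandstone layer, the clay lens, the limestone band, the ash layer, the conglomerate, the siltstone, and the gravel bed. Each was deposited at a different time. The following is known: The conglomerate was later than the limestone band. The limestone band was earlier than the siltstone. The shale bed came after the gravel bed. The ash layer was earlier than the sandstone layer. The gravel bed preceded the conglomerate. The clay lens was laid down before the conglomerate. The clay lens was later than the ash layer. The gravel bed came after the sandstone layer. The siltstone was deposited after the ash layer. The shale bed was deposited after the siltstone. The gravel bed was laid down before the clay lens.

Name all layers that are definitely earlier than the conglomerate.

Directly stated before the conglomerate: the clay lens, the gravel bed, and the limestone band.
The ash layer reaches the conglomerate via the ash layer → the clay lens → the conglomerate.
The sandstone layer reaches the conglomerate via the sandstone layer → the gravel bed → the conglomerate.
No chain forces the shale bed (or any of the others) ahead of the conglomerate.

the ash layer, the clay lens, the gravel bed, the limestone band, the sandstone layer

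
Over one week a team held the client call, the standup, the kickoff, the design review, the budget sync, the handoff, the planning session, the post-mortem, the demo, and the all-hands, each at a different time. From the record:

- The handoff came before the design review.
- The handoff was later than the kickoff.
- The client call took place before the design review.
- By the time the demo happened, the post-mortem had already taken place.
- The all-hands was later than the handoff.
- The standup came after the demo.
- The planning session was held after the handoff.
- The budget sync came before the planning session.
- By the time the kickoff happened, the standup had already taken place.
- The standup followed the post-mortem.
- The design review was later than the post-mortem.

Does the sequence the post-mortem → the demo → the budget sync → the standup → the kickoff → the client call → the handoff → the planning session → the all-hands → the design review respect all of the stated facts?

Check each stated constraint against the proposed order — e.g. the budget sync is ahead of the planning session; the post-mortem is ahead of the design review. Every pair is in the required order; nothing is violated.

yes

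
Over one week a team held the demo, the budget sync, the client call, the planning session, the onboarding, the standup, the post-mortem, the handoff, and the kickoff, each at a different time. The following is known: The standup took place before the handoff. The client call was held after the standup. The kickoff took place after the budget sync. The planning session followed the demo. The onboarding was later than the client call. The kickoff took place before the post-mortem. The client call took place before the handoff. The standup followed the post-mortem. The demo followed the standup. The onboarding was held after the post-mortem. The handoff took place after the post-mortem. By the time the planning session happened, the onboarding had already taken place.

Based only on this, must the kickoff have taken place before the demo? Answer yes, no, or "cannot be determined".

yes

Chain the constraints: the kickoff → the post-mortem → the standup → the demo. Each link is directly stated, so the kickoff comes before the demo.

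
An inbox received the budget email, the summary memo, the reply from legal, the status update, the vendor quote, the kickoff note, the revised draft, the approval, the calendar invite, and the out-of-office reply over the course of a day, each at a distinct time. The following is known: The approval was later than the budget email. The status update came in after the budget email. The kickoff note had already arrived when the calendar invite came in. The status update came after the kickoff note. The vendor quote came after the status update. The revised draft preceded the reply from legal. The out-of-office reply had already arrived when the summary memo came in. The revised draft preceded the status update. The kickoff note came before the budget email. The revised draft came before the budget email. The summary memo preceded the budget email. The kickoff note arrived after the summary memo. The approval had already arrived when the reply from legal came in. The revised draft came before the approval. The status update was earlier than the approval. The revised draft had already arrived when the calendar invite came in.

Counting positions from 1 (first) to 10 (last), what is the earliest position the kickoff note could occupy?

3

The out-of-office reply and the summary memo must both come before the kickoff note — 2 forced predecessors.
Nothing else is forced ahead of the kickoff note, so its earliest slot is position 2 + 1 = 3.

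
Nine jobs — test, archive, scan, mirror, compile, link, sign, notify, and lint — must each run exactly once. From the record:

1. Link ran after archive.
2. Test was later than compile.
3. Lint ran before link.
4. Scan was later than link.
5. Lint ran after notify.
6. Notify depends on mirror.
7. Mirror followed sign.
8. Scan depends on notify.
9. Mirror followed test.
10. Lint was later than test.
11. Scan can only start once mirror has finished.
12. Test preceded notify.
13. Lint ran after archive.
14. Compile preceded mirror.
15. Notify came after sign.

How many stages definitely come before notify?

4

Directly stated before notify: mirror, sign, and test.
Compile reaches notify via compile → mirror → notify.
No chain forces lint (or any of the others) ahead of notify.
That's compile, mirror, sign, and test — 4 in all.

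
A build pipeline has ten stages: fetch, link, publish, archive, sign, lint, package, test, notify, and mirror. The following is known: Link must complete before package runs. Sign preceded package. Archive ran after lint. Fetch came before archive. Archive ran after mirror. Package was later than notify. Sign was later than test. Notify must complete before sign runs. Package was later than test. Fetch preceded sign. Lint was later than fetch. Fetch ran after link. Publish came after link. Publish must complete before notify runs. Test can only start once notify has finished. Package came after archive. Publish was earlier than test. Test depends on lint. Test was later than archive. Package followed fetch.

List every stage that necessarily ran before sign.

Directly stated before sign: fetch, notify, and test.
Archive reaches sign via archive → test → sign.
Link reaches sign via link → fetch → sign.
Lint reaches sign via lint → test → sign.
Likewise mirror and publish each reach sign by chaining the stated constraints.
No chain forces package ahead of sign.

archive, fetch, link, lint, mirror, notify, publish, test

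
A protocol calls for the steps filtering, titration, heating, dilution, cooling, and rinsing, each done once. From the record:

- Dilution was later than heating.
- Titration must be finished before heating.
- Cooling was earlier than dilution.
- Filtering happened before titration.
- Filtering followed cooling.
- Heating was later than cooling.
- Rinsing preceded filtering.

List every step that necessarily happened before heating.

Directly stated before heating: cooling and titration.
Filtering reaches heating via filtering → titration → heating.
Rinsing reaches heating via rinsing → filtering → titration → heating.
No chain forces dilution ahead of heating.

cooling, filtering, rinsing, titration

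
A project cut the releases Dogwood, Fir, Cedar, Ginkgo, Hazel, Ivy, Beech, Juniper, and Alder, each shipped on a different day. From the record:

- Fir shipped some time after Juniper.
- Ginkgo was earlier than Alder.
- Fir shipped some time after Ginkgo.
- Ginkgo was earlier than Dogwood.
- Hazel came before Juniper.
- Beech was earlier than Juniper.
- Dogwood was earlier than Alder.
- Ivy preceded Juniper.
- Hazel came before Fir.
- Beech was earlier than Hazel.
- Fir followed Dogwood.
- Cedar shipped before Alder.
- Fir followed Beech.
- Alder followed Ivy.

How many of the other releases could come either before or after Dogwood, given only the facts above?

5

Forced before Dogwood: Ginkgo; forced after Dogwood: Alder and Fir.
That leaves Beech, Cedar, Hazel, Ivy, and Juniper with no forced order relative to Dogwood — 5.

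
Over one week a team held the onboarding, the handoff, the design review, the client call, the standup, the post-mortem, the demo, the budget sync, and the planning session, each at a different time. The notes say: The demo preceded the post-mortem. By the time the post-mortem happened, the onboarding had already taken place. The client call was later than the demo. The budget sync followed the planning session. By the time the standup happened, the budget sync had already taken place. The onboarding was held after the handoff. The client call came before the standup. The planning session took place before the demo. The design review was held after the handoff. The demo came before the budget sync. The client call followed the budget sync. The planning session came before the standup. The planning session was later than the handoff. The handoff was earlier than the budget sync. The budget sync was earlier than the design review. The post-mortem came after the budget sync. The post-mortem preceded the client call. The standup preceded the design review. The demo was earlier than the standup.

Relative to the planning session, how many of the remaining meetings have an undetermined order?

1

Forced before the planning session: the handoff; forced after the planning session: the budget sync, the client call, the demo, the design review, the post-mortem, and the standup.
That leaves the onboarding with no forced order relative to the planning session — 1.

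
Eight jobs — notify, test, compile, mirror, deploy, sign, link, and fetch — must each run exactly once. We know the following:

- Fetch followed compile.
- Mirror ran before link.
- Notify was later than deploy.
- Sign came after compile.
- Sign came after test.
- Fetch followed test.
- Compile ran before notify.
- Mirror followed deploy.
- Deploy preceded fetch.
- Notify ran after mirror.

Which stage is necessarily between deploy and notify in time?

mirror

Tracing the constraints gives deploy → mirror → notify, so mirror sits after deploy and before notify.
No other stage is forced both after deploy and before notify.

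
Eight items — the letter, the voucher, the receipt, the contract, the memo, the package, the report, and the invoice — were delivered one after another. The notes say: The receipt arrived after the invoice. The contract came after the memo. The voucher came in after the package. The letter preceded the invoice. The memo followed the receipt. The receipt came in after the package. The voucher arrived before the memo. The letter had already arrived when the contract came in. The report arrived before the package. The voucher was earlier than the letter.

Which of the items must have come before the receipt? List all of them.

Directly stated before the receipt: the invoice and the package.
The letter reaches the receipt via the letter → the invoice → the receipt.
The report reaches the receipt via the report → the package → the receipt.
The voucher reaches the receipt via the voucher → the letter → the invoice → the receipt.
No chain forces the memo (or any of the others) ahead of the receipt.

the invoice, the letter, the package, the report, the voucher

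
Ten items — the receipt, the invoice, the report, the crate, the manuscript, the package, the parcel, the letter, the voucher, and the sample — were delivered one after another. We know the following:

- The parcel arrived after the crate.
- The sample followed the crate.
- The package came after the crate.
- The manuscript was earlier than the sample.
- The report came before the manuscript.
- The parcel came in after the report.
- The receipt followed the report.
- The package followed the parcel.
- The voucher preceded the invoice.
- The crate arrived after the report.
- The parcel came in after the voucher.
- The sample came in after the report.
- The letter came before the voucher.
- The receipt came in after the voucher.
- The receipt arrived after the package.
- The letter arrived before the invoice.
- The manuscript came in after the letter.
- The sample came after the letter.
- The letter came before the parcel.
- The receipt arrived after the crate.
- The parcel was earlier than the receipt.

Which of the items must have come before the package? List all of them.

the crate, the letter, the parcel, the report, the voucher

Directly stated before the package: the crate and the parcel.
The letter reaches the package via the letter → the parcel → the package.
The report reaches the package via the report → the crate → the package.
The voucher reaches the package via the voucher → the parcel → the package.
No chain forces the sample (or any of the others) ahead of the package.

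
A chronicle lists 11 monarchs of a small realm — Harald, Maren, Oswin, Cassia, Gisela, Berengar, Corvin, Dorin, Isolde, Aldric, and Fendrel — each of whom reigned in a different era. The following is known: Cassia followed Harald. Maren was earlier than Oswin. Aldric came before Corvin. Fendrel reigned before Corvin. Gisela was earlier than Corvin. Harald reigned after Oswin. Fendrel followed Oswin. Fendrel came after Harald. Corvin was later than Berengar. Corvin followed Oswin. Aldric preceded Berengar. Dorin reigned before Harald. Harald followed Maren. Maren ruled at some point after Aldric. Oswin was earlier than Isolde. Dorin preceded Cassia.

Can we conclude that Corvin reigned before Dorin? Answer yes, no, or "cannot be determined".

no

Tracing the constraints gives Dorin → Harald → Fendrel → Corvin, so Dorin must come before Corvin.
That means Corvin cannot be before Dorin.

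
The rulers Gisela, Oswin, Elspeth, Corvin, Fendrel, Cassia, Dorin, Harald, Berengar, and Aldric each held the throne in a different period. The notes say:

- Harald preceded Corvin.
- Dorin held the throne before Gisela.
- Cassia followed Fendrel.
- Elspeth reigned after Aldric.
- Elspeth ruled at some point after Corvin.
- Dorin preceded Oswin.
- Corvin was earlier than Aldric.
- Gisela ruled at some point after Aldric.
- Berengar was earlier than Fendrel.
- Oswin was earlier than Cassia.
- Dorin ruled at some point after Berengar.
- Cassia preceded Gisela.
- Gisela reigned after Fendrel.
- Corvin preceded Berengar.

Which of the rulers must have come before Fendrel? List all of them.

Berengar, Corvin, Harald

Directly stated before Fendrel: Berengar.
Corvin reaches Fendrel via Corvin → Berengar → Fendrel.
Harald reaches Fendrel via Harald → Corvin → Berengar → Fendrel.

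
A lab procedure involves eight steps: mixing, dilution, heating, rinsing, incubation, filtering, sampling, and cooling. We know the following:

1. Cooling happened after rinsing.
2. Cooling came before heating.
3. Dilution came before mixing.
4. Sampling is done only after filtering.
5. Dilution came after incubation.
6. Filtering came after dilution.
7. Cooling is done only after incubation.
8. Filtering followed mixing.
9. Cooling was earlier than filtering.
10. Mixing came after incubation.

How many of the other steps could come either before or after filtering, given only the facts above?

1

Forced before filtering: cooling, dilution, incubation, mixing, and rinsing; forced after filtering: sampling.
That leaves heating with no forced order relative to filtering — 1.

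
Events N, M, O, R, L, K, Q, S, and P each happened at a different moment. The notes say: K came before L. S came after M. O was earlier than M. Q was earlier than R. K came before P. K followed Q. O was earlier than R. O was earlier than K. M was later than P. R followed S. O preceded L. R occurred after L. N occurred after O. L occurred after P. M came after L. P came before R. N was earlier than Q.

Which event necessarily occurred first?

O has a chain of constraints placing it before every other event, so O must be first.

O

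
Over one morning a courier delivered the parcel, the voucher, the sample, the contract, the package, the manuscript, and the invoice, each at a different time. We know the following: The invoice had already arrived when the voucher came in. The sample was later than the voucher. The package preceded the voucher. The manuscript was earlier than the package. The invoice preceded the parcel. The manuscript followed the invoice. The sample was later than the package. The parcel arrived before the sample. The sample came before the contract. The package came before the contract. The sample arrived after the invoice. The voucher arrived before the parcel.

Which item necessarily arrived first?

the invoice

The invoice has a chain of constraints placing it before every other item, so the invoice must be first.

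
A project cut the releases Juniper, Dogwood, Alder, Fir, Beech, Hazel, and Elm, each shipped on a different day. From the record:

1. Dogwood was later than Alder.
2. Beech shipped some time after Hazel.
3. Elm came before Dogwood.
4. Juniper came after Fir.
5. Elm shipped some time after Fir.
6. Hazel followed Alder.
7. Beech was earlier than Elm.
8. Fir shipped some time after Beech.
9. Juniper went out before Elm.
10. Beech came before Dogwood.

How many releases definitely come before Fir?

Directly stated before Fir: Beech.
Alder reaches Fir via Alder → Hazel → Beech → Fir.
Hazel reaches Fir via Hazel → Beech → Fir.
That's Alder, Beech, and Hazel — 3 in all.

3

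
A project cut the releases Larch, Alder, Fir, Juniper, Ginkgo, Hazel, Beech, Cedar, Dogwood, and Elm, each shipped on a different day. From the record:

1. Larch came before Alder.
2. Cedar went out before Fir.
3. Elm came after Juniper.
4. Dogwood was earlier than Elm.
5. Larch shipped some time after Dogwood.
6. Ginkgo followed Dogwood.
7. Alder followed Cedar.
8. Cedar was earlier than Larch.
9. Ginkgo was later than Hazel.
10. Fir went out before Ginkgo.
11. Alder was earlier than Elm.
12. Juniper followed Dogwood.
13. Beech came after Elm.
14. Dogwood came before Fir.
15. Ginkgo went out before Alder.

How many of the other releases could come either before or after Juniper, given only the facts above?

Forced before Juniper: Dogwood; forced after Juniper: Beech and Elm.
That leaves Alder, Cedar, Fir, Ginkgo, Hazel, and Larch with no forced order relative to Juniper — 6.

6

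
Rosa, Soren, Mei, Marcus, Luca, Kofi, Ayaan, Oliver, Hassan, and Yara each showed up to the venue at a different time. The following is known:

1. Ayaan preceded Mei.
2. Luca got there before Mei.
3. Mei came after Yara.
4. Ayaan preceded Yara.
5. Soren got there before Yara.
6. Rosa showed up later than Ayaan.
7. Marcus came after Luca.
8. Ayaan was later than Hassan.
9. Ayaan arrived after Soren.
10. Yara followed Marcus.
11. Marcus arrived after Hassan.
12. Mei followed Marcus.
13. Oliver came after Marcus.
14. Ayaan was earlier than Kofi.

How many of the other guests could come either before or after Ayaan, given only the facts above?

Forced before Ayaan: Hassan and Soren; forced after Ayaan: Kofi, Mei, Rosa, and Yara.
That leaves Luca, Marcus, and Oliver with no forced order relative to Ayaan — 3.

3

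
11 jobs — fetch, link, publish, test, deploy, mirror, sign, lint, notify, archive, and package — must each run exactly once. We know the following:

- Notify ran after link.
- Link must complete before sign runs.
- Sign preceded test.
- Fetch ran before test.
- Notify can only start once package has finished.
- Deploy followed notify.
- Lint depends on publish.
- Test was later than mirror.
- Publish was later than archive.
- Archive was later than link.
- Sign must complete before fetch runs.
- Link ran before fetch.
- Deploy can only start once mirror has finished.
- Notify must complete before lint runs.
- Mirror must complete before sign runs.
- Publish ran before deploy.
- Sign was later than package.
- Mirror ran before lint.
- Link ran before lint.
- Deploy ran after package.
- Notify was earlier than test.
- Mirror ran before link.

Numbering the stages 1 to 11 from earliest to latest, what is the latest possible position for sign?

Sign must come before fetch and test — 2 stages forced after it.
Everything else can be placed before sign in some valid order, so sign can sit as late as position 11 − 2 = 9.

9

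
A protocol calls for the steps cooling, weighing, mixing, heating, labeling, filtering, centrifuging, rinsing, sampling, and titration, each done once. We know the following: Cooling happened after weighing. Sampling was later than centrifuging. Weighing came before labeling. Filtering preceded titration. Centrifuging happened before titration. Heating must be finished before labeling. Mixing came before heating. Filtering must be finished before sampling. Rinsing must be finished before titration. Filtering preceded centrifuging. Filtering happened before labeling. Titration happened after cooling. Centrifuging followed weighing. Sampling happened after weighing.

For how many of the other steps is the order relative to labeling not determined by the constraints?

Forced before labeling: filtering, heating, mixing, and weighing.
That leaves centrifuging, cooling, rinsing, sampling, and titration with no forced order relative to labeling — 5.

5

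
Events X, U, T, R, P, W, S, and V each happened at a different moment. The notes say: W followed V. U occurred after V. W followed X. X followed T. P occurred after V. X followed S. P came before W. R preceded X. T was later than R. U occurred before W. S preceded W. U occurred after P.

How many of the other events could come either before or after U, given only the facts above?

Forced before U: P and V; forced after U: W.
That leaves R, S, T, and X with no forced order relative to U — 4.

4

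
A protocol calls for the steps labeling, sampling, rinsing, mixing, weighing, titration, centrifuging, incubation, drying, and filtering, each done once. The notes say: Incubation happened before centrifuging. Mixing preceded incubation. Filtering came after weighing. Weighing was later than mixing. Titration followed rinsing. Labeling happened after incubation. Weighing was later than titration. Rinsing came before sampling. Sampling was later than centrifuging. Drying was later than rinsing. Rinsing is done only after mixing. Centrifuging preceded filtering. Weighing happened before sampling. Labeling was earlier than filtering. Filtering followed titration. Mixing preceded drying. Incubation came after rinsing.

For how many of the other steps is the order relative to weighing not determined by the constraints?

4

Forced before weighing: mixing, rinsing, and titration; forced after weighing: filtering and sampling.
That leaves centrifuging, drying, incubation, and labeling with no forced order relative to weighing — 4.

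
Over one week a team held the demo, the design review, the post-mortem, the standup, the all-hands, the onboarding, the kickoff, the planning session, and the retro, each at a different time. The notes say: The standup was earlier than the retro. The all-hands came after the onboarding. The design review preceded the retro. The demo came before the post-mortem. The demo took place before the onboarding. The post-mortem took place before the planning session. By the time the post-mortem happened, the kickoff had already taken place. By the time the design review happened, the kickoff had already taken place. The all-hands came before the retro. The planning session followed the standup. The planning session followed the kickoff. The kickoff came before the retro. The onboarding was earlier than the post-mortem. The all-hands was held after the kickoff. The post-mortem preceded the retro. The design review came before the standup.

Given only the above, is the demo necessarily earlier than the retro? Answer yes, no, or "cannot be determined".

Chain the constraints: the demo → the post-mortem → the retro. Each link is directly stated, so the demo comes before the retro.

yes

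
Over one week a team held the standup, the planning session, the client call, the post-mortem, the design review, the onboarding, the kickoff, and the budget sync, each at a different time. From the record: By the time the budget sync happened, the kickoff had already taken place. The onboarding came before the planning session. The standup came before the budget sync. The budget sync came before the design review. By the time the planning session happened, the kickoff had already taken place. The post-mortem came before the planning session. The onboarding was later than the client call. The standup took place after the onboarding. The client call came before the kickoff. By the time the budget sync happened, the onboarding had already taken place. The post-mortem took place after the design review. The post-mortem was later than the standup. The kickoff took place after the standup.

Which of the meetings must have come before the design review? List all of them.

the budget sync, the client call, the kickoff, the onboarding, the standup

Directly stated before the design review: the budget sync.
The client call reaches the design review via the client call → the kickoff → the budget sync → the design review.
The kickoff reaches the design review via the kickoff → the budget sync → the design review.
The onboarding reaches the design review via the onboarding → the budget sync → the design review.
Likewise the standup reaches the design review by chaining the stated constraints.
No chain forces the post-mortem (or any of the others) ahead of the design review.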